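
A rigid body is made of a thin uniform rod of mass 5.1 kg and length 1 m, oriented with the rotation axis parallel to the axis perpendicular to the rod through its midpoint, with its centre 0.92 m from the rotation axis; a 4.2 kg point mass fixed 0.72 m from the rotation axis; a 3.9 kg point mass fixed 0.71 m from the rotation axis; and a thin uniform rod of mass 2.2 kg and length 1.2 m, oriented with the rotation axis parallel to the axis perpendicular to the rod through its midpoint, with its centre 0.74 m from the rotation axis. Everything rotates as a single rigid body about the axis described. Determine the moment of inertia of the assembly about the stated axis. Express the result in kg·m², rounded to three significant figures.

Thin rod: I_cm = (1/12)ML² = (1/12)(5.1)(1)² = 0.425 kg·m²; centre at d = 0.92 m, so the parallel axis theorem gives I = 0.425 + (5.1)(0.92)² = 4.7416 kg·m².
Point mass: I_cm = 0; centre at d = 0.72 m, so the parallel axis theorem gives I = 0 + (4.2)(0.72)² = 2.1773 kg·m².
Point mass: I_cm = 0; centre at d = 0.71 m, so the parallel axis theorem gives I = 0 + (3.9)(0.71)² = 1.966 kg·m².
Thin rod: I_cm = (1/12)ML² = (1/12)(2.2)(1.2)² = 0.264 kg·m²; centre at d = 0.74 m, so the parallel axis theorem gives I = 0.264 + (2.2)(0.74)² = 1.4687 kg·m².
Total I = 4.7416 + 2.1773 + 1.966 + 1.4687 = 10.354 kg·m².

10.4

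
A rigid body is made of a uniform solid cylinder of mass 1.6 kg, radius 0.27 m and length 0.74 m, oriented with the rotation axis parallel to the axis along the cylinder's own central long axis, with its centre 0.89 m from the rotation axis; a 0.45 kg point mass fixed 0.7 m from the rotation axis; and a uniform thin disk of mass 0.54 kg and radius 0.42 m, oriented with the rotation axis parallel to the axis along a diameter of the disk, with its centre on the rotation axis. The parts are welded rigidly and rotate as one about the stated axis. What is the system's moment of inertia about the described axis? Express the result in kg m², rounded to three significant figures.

Solid cylinder: I_cm = (1/2)MR² = (1/2)(1.6)(0.27)² = 0.05832 kg m²; centre at d = 0.89 m, so the parallel axis theorem gives I = 0.05832 + (1.6)(0.89)² = 1.3257 kg m².
Point mass: I_cm = 0; centre at d = 0.7 m, so the parallel axis theorem gives I = 0 + (0.45)(0.7)² = 0.2205 kg m².
Thin disk: I_cm = (1/4)MR² = (1/4)(0.54)(0.42)² = 0.023814 kg m²; axis through the centre, so I = 0.023814 kg m².
Total I = 1.3257 + 0.2205 + 0.023814 = 1.57 kg m².

1.57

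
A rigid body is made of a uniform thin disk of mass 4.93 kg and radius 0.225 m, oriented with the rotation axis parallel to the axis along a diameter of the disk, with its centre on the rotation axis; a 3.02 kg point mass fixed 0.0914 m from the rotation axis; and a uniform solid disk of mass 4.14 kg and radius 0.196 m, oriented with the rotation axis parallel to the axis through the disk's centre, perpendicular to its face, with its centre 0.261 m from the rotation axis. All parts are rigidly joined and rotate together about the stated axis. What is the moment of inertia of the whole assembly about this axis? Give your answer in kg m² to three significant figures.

Thin disk: I_cm = (1/4)MR² = (1/4)(4.93)(0.225)² = 0.062395 kg m²; axis through the centre, so I = 0.062395 kg m².
Point mass: I_cm = 0; centre at d = 0.0914 m, so I = I_cm + Md² gives I = 0 + (3.02)(0.0914)² = 0.025229 kg m².
Solid disk: I_cm = (1/2)MR² = (1/2)(4.14)(0.196)² = 0.079521 kg m²; centre at d = 0.261 m, so I = I_cm + Md² gives I = 0.079521 + (4.14)(0.261)² = 0.36154 kg m².
Total I = 0.062395 + 0.025229 + 0.36154 = 0.44917 kg m².

0.449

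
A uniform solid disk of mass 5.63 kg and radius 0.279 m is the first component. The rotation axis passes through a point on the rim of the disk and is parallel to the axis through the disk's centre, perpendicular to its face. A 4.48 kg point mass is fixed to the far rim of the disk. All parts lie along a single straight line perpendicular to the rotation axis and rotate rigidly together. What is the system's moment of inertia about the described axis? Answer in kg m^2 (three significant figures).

2.05

Solid disk: I_cm = (1/2)MR² = (1/2)(5.63)(0.279)² = 0.21912 kg m^2; centre at d = 0.279 m, so I = I_cm + Md² gives I = 0.21912 + (5.63)(0.279)² = 0.65737 kg m^2.
Point mass: I_cm = 0; centre at d = 0.279 + 0.279 = 0.558 m, so I = I_cm + Md² gives I = 0 + (4.48)(0.558)² = 1.3949 kg m^2.
Total I = 0.65737 + 1.3949 = 2.0523 kg m^2.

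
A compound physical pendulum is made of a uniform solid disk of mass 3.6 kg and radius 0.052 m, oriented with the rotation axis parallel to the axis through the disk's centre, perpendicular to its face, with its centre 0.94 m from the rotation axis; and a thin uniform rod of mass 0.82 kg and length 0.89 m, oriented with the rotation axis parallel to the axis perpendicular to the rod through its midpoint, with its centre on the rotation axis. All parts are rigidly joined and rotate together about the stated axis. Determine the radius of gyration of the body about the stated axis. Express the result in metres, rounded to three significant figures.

0.856

Solid disk: I_cm = (1/2)MR² = (1/2)(3.6)(0.052)² = 0.0048672 kg m^2; centre at d = 0.94 m, so I = I_cm + Md² gives I = 0.0048672 + (3.6)(0.94)² = 3.1858 kg m^2.
Thin rod: I_cm = (1/12)ML² = (1/12)(0.82)(0.89)² = 0.054127 kg m^2; axis through the centre, so I = 0.054127 kg m^2.
Total I = 3.24 kg m^2; total mass M = 4.42 kg.
k = √(I/M) = √(3.24/4.42) = 0.85617 m.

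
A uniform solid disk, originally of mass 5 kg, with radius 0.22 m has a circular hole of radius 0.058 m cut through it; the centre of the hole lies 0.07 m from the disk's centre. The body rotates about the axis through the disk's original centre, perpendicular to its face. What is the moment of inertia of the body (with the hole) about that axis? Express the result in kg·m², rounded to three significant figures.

Unpierced body about its centre: I₀ = (1/2)MR² = (1/2)(5)(0.22)² = 0.121 kg·m².
The removed disk has mass m = M·(r/R)² = (5)(0.058/0.22)² = 0.34752 kg (same uniform areal density).
Its moment of inertia about the rotation axis (parallel-axis theorem): I_hole = (1/2)mr² + md² = (1/2)(0.34752)(0.058)² + (0.34752)(0.07)² = 0.0022874 kg·m².
Treating the hole as negative mass, I = I₀ − I_hole = 0.121 − 0.0022874 = 0.11871 kg·m².

0.119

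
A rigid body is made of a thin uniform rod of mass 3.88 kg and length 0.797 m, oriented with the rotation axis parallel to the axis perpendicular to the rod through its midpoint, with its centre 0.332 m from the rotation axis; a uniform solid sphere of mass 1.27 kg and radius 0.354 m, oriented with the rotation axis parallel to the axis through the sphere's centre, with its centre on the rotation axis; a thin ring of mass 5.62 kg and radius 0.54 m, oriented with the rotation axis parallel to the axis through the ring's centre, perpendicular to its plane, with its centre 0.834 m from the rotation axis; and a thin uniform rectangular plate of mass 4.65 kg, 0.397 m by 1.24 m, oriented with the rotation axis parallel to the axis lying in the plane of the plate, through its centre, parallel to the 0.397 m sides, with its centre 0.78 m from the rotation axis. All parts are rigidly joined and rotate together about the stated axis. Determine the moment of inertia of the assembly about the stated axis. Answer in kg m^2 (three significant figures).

9.67

Thin rod: I_cm = (1/12)ML² = (1/12)(3.88)(0.797)² = 0.20538 kg m^2; centre at d = 0.332 m, so the parallel axis theorem gives I = 0.20538 + (3.88)(0.332)² = 0.63305 kg m^2.
Solid sphere: I_cm = (2/5)MR² = (2/5)(1.27)(0.354)² = 0.063661 kg m^2; axis through the centre, so I = 0.063661 kg m^2.
Thin ring: I_cm = MR² = (5.62)(0.54)² = 1.6388 kg m^2; centre at d = 0.834 m, so the parallel axis theorem gives I = 1.6388 + (5.62)(0.834)² = 5.5478 kg m^2.
Rectangular plate: I_cm = (1/12)Mb² = (1/12)(4.65)(1.24)² = 0.59582 kg m^2; centre at d = 0.78 m, so the parallel axis theorem gives I = 0.59582 + (4.65)(0.78)² = 3.4249 kg m^2.
Total I = 0.63305 + 0.063661 + 5.5478 + 3.4249 = 9.6694 kg m^2.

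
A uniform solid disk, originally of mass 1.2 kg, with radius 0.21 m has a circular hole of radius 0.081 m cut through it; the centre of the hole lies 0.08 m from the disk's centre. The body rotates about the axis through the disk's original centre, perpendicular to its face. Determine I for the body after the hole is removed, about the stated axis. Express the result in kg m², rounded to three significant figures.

Unpierced body about its centre: I₀ = (1/2)MR² = (1/2)(1.2)(0.21)² = 0.02646 kg m².
The removed disk has mass m = M·(r/R)² = (1.2)(0.081/0.21)² = 0.17853 kg (same uniform areal density).
Its moment of inertia about the rotation axis (parallel-axis theorem): I_hole = (1/2)mr² + md² = (1/2)(0.17853)(0.081)² + (0.17853)(0.08)² = 0.0017283 kg m².
Treating the hole as negative mass, I = I₀ − I_hole = 0.02646 − 0.0017283 = 0.024732 kg m².

0.0247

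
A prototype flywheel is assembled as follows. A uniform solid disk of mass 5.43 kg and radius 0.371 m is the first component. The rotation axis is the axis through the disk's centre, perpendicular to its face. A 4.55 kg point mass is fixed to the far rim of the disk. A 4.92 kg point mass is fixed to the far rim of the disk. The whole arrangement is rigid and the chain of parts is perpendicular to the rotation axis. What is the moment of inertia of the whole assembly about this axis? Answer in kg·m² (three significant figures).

1.68

Solid disk: I_cm = (1/2)MR² = (1/2)(5.43)(0.371)² = 0.3737 kg·m²; axis through the centre, so I = 0.3737 kg·m².
Point mass: I_cm = 0; centre at d = 0.371 m, so I = I_cm + Md² gives I = 0 + (4.55)(0.371)² = 0.62627 kg·m².
Point mass: I_cm = 0; centre at d = 0.371 m, so I = I_cm + Md² gives I = 0 + (4.92)(0.371)² = 0.67719 kg·m².
Total I = 0.3737 + 0.62627 + 0.67719 = 1.6772 kg·m².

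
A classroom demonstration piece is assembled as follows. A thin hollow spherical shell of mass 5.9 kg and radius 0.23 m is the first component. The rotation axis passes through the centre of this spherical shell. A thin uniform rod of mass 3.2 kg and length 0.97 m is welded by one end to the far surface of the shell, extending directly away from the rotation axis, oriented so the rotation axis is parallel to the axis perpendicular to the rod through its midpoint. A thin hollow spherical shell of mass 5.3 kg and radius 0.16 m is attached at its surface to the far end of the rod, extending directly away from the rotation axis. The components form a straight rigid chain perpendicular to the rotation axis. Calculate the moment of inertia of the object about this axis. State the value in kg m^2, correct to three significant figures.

Spherical shell: I_cm = (2/3)MR² = (2/3)(5.9)(0.23)² = 0.20807 kg m^2; axis through the centre, so I = 0.20807 kg m^2.
Thin rod: I_cm = (1/12)ML² = (1/12)(3.2)(0.97)² = 0.25091 kg m^2; centre at d = 0.23 + 0.485 = 0.715 m, so I = I_cm + Md² gives I = 0.25091 + (3.2)(0.715)² = 1.8868 kg m^2.
Spherical shell: I_cm = (2/3)MR² = (2/3)(5.3)(0.16)² = 0.090453 kg m^2; centre at d = 0.23 + 0.485 + 0.485 + 0.16 = 1.36 m, so I = I_cm + Md² gives I = 0.090453 + (5.3)(1.36)² = 9.8933 kg m^2.
Total I = 0.20807 + 1.8868 + 9.8933 = 11.988 kg m^2.

12.0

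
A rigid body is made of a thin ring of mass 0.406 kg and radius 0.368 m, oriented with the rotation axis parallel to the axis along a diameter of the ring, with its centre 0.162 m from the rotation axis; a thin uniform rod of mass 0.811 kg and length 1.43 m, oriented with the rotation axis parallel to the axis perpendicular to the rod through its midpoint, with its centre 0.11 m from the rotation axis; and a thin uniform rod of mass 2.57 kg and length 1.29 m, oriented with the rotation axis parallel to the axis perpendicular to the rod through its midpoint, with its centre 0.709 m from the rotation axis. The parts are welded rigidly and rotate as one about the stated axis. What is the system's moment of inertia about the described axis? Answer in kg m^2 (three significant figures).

Thin ring: I_cm = (1/2)MR² = (1/2)(0.406)(0.368)² = 0.027491 kg m^2; centre at d = 0.162 m, so the parallel axis theorem gives I = 0.027491 + (0.406)(0.162)² = 0.038146 kg m^2.
Thin rod: I_cm = (1/12)ML² = (1/12)(0.811)(1.43)² = 0.1382 kg m^2; centre at d = 0.11 m, so the parallel axis theorem gives I = 0.1382 + (0.811)(0.11)² = 0.14801 kg m^2.
Thin rod: I_cm = (1/12)ML² = (1/12)(2.57)(1.29)² = 0.35639 kg m^2; centre at d = 0.709 m, so the parallel axis theorem gives I = 0.35639 + (2.57)(0.709)² = 1.6483 kg m^2.
Total I = 0.038146 + 0.14801 + 1.6483 = 1.8344 kg m^2.

1.83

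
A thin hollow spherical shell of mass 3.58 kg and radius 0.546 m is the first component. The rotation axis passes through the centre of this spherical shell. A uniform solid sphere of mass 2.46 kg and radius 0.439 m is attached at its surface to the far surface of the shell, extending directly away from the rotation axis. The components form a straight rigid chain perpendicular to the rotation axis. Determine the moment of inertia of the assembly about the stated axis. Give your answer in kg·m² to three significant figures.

3.29

Spherical shell: I_cm = (2/3)MR² = (2/3)(3.58)(0.546)² = 0.7115 kg·m²; axis through the centre, so I = 0.7115 kg·m².
Solid sphere: I_cm = (2/5)MR² = (2/5)(2.46)(0.439)² = 0.18964 kg·m²; centre at d = 0.546 + 0.439 = 0.985 m, so the parallel axis theorem gives I = 0.18964 + (2.46)(0.985)² = 2.5764 kg·m².
Total I = 0.7115 + 2.5764 = 3.2879 kg·m².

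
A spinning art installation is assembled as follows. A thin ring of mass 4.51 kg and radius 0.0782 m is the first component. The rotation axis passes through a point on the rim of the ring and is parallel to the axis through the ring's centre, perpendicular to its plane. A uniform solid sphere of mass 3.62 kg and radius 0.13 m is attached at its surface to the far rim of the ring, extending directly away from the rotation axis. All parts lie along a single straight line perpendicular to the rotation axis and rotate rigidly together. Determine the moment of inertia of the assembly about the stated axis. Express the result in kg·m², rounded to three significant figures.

Thin ring: I_cm = MR² = (4.51)(0.0782)² = 0.02758 kg·m²; centre at d = 0.0782 m, so I = I_cm + Md² gives I = 0.02758 + (4.51)(0.0782)² = 0.055159 kg·m².
Solid sphere: I_cm = (2/5)MR² = (2/5)(3.62)(0.13)² = 0.024471 kg·m²; centre at d = 0.0782 + 0.0782 + 0.13 = 0.2864 m, so I = I_cm + Md² gives I = 0.024471 + (3.62)(0.2864)² = 0.3214 kg·m².
Total I = 0.055159 + 0.3214 = 0.37656 kg·m².

0.377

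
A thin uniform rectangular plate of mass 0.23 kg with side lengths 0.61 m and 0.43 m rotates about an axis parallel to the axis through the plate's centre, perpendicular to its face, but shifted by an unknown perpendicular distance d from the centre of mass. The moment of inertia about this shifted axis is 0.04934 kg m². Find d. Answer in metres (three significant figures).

0.410

About the centre-of-mass axis, I_cm = (1/12)M(a²+b²) = (1/12)(0.23)[(0.61)² + (0.43)²] = 0.010676 kg m².
Parallel axis theorem: I = I_cm + Md², so Md² = 0.04934 − 0.010676 = 0.038664 kg m².
d = √(0.038664 / 0.23) = 0.41001 m.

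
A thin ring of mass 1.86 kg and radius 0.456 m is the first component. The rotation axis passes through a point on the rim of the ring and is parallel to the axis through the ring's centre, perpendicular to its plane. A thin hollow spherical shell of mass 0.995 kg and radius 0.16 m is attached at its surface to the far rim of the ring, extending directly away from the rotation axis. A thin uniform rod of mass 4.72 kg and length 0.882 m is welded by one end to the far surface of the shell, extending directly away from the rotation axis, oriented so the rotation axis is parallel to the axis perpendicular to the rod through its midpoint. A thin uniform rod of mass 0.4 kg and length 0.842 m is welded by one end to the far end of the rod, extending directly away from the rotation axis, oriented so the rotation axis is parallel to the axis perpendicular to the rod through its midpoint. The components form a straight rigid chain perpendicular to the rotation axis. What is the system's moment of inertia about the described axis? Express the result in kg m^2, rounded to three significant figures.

Thin ring: I_cm = MR² = (1.86)(0.456)² = 0.38676 kg m^2; centre at d = 0.456 m, so the parallel axis theorem gives I = 0.38676 + (1.86)(0.456)² = 0.77352 kg m^2.
Spherical shell: I_cm = (2/3)MR² = (2/3)(0.995)(0.16)² = 0.016981 kg m^2; centre at d = 0.456 + 0.456 + 0.16 = 1.072 m, so the parallel axis theorem gives I = 0.016981 + (0.995)(1.072)² = 1.1604 kg m^2.
Thin rod: I_cm = (1/12)ML² = (1/12)(4.72)(0.882)² = 0.30598 kg m^2; centre at d = 0.456 + 0.456 + 0.16 + 0.16 + 0.441 = 1.673 m, so the parallel axis theorem gives I = 0.30598 + (4.72)(1.673)² = 13.517 kg m^2.
Thin rod: I_cm = (1/12)ML² = (1/12)(0.4)(0.842)² = 0.023632 kg m^2; centre at d = 0.456 + 0.456 + 0.16 + 0.16 + 0.441 + 0.441 + 0.421 = 2.535 m, so the parallel axis theorem gives I = 0.023632 + (0.4)(2.535)² = 2.5941 kg m^2.
Total I = 0.77352 + 1.1604 + 13.517 + 2.5941 = 18.045 kg m^2.

18.0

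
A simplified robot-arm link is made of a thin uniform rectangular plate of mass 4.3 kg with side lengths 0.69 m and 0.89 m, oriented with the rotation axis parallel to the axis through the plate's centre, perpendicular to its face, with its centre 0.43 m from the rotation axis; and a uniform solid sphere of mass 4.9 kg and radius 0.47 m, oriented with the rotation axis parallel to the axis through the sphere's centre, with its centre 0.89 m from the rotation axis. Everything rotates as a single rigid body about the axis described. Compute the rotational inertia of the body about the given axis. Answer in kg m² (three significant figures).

5.56

Rectangular plate: I_cm = (1/12)M(a²+b²) = (1/12)(4.3)[(0.69)² + (0.89)²] = 0.45444 kg m²; centre at d = 0.43 m, so I = I_cm + Md² gives I = 0.45444 + (4.3)(0.43)² = 1.2495 kg m².
Solid sphere: I_cm = (2/5)MR² = (2/5)(4.9)(0.47)² = 0.43296 kg m²; centre at d = 0.89 m, so I = I_cm + Md² gives I = 0.43296 + (4.9)(0.89)² = 4.3143 kg m².
Total I = 1.2495 + 4.3143 = 5.5638 kg m².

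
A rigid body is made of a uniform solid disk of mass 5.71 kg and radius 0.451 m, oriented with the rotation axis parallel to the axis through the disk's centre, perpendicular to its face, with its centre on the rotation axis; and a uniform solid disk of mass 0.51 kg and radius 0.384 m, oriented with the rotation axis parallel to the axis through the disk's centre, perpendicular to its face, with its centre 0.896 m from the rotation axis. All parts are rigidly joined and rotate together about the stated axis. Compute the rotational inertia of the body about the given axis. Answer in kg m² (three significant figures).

1.03

Solid disk: I_cm = (1/2)MR² = (1/2)(5.71)(0.451)² = 0.58071 kg m²; axis through the centre, so I = 0.58071 kg m².
Solid disk: I_cm = (1/2)MR² = (1/2)(0.51)(0.384)² = 0.037601 kg m²; centre at d = 0.896 m, so the parallel axis theorem gives I = 0.037601 + (0.51)(0.896)² = 0.44704 kg m².
Total I = 0.58071 + 0.44704 = 1.0277 kg m².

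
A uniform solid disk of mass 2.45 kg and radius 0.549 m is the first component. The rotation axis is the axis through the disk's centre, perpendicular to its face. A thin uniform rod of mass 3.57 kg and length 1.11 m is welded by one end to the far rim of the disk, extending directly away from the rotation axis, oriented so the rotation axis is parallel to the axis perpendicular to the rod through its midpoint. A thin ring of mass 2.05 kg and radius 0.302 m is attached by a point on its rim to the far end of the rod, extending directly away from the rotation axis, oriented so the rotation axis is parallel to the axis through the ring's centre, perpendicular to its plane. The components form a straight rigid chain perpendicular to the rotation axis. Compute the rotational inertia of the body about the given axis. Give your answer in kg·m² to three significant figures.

Solid disk: I_cm = (1/2)MR² = (1/2)(2.45)(0.549)² = 0.36922 kg·m²; axis through the centre, so I = 0.36922 kg·m².
Thin rod: I_cm = (1/12)ML² = (1/12)(3.57)(1.11)² = 0.36655 kg·m²; centre at d = 0.549 + 0.555 = 1.104 m, so I = I_cm + Md² gives I = 0.36655 + (3.57)(1.104)² = 4.7177 kg·m².
Thin ring: I_cm = MR² = (2.05)(0.302)² = 0.18697 kg·m²; centre at d = 0.549 + 0.555 + 0.555 + 0.302 = 1.961 m, so I = I_cm + Md² gives I = 0.18697 + (2.05)(1.961)² = 8.0703 kg·m².
Total I = 0.36922 + 4.7177 + 8.0703 = 13.157 kg·m².

13.2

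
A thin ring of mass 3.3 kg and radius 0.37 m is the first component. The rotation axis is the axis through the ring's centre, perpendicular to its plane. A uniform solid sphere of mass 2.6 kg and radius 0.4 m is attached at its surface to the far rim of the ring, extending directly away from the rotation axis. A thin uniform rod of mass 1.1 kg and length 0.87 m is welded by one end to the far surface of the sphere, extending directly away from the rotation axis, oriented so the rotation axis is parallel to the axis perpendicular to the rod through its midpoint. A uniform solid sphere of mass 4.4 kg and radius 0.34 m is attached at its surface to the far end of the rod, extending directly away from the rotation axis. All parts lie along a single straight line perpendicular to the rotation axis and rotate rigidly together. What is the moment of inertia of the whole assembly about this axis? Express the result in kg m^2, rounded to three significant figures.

30.2

Thin ring: I_cm = MR² = (3.3)(0.37)² = 0.45177 kg m^2; axis through the centre, so I = 0.45177 kg m^2.
Solid sphere: I_cm = (2/5)MR² = (2/5)(2.6)(0.4)² = 0.1664 kg m^2; centre at d = 0.37 + 0.4 = 0.77 m, so the parallel axis theorem gives I = 0.1664 + (2.6)(0.77)² = 1.7079 kg m^2.
Thin rod: I_cm = (1/12)ML² = (1/12)(1.1)(0.87)² = 0.069383 kg m^2; centre at d = 0.37 + 0.4 + 0.4 + 0.435 = 1.605 m, so the parallel axis theorem gives I = 0.069383 + (1.1)(1.605)² = 2.903 kg m^2.
Solid sphere: I_cm = (2/5)MR² = (2/5)(4.4)(0.34)² = 0.20346 kg m^2; centre at d = 0.37 + 0.4 + 0.4 + 0.435 + 0.435 + 0.34 = 2.38 m, so the parallel axis theorem gives I = 0.20346 + (4.4)(2.38)² = 25.127 kg m^2.
Total I = 0.45177 + 1.7079 + 2.903 + 25.127 = 30.19 kg m^2.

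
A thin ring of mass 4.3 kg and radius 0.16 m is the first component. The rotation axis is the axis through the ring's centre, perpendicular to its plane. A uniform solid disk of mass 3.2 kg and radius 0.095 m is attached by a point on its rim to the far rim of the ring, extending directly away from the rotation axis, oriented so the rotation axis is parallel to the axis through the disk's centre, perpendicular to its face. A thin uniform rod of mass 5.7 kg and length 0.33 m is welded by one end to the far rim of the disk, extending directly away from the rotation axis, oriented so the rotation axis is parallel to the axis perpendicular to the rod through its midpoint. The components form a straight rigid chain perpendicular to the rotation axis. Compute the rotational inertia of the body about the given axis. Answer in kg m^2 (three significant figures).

Thin ring: I_cm = MR² = (4.3)(0.16)² = 0.11008 kg m^2; axis through the centre, so I = 0.11008 kg m^2.
Solid disk: I_cm = (1/2)MR² = (1/2)(3.2)(0.095)² = 0.01444 kg m^2; centre at d = 0.16 + 0.095 = 0.255 m, so the parallel axis theorem gives I = 0.01444 + (3.2)(0.255)² = 0.22252 kg m^2.
Thin rod: I_cm = (1/12)ML² = (1/12)(5.7)(0.33)² = 0.051728 kg m^2; centre at d = 0.16 + 0.095 + 0.095 + 0.165 = 0.515 m, so the parallel axis theorem gives I = 0.051728 + (5.7)(0.515)² = 1.5635 kg m^2.
Total I = 0.11008 + 0.22252 + 1.5635 = 1.8961 kg m^2.

1.90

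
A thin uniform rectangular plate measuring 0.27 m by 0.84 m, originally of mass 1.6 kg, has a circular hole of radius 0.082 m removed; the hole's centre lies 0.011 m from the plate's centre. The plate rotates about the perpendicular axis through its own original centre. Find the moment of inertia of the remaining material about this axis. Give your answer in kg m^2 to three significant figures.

Unpierced body about its centre: I₀ = (1/12)M(a²+b²) = (1/12)(1.6)[(0.27)² + (0.84)²] = 0.1038 kg m^2.
The removed disk has mass m = M·πr²/(ab) = (1.6)·π(0.082)²/(0.27·0.84) = 0.14902 kg (same uniform areal density).
Its moment of inertia about the rotation axis (parallel-axis theorem): I_hole = (1/2)mr² + md² = (1/2)(0.14902)(0.082)² + (0.14902)(0.011)² = 0.00051905 kg m^2.
Treating the hole as negative mass, I = I₀ − I_hole = 0.1038 − 0.00051905 = 0.10328 kg m^2.

0.103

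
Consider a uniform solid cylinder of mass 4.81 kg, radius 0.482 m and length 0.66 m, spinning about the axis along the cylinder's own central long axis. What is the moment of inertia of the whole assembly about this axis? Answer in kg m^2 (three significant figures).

0.559

I_cm = (1/2)MR² = (1/2)(4.81)(0.482)² = 0.55874 kg m^2; axis through the centre, so I = 0.55874 kg m^2.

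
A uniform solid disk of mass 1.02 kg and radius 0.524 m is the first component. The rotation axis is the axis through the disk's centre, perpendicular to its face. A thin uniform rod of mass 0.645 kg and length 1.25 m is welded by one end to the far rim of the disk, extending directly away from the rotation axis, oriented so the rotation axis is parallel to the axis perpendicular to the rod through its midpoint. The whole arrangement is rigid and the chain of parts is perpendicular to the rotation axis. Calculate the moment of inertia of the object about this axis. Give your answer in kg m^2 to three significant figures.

1.08

Solid disk: I_cm = (1/2)MR² = (1/2)(1.02)(0.524)² = 0.14003 kg m^2; axis through the centre, so I = 0.14003 kg m^2.
Thin rod: I_cm = (1/12)ML² = (1/12)(0.645)(1.25)² = 0.083984 kg m^2; centre at d = 0.524 + 0.625 = 1.149 m, so the parallel axis theorem gives I = 0.083984 + (0.645)(1.149)² = 0.93551 kg m^2.
Total I = 0.14003 + 0.93551 = 1.0755 kg m^2.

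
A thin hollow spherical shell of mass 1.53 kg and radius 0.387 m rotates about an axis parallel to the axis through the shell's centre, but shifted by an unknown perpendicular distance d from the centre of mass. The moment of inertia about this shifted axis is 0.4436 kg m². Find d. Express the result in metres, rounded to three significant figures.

About the centre-of-mass axis, I_cm = (2/3)MR² = (2/3)(1.53)(0.387)² = 0.15276 kg m².
Parallel axis theorem: I = I_cm + Md², so Md² = 0.4436 − 0.15276 = 0.29084 kg m².
d = √(0.29084 / 1.53) = 0.43599 m.

0.436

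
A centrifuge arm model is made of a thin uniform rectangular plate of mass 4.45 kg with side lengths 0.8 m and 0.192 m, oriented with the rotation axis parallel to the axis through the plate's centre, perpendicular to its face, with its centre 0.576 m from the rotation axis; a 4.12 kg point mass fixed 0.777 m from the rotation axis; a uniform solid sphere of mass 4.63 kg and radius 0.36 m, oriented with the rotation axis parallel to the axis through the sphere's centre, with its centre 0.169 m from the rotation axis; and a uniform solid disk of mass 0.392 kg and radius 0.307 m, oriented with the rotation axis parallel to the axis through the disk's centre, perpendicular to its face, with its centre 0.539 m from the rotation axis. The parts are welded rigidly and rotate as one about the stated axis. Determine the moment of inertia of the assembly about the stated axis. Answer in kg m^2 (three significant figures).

Rectangular plate: I_cm = (1/12)M(a²+b²) = (1/12)(4.45)[(0.8)² + (0.192)²] = 0.251 kg m^2; centre at d = 0.576 m, so I = I_cm + Md² gives I = 0.251 + (4.45)(0.576)² = 1.7274 kg m^2.
Point mass: I_cm = 0; centre at d = 0.777 m, so I = I_cm + Md² gives I = 0 + (4.12)(0.777)² = 2.4874 kg m^2.
Solid sphere: I_cm = (2/5)MR² = (2/5)(4.63)(0.36)² = 0.24002 kg m^2; centre at d = 0.169 m, so I = I_cm + Md² gives I = 0.24002 + (4.63)(0.169)² = 0.37226 kg m^2.
Solid disk: I_cm = (1/2)MR² = (1/2)(0.392)(0.307)² = 0.018473 kg m^2; centre at d = 0.539 m, so I = I_cm + Md² gives I = 0.018473 + (0.392)(0.539)² = 0.13236 kg m^2.
Total I = 1.7274 + 2.4874 + 0.37226 + 0.13236 = 4.7194 kg m^2.

4.72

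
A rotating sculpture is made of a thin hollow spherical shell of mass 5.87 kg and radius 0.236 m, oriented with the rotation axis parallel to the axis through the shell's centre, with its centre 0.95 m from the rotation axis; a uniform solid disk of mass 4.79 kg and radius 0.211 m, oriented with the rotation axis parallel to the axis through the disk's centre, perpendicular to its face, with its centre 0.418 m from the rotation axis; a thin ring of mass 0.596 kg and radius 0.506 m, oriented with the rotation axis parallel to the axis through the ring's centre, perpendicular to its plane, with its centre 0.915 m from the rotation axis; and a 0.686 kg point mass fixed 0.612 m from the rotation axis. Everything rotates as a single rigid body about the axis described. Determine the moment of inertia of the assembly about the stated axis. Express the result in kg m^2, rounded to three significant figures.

7.37

Spherical shell: I_cm = (2/3)MR² = (2/3)(5.87)(0.236)² = 0.21796 kg m^2; centre at d = 0.95 m, so the parallel axis theorem gives I = 0.21796 + (5.87)(0.95)² = 5.5156 kg m^2.
Solid disk: I_cm = (1/2)MR² = (1/2)(4.79)(0.211)² = 0.10663 kg m^2; centre at d = 0.418 m, so the parallel axis theorem gives I = 0.10663 + (4.79)(0.418)² = 0.94356 kg m^2.
Thin ring: I_cm = MR² = (0.596)(0.506)² = 0.1526 kg m^2; centre at d = 0.915 m, so the parallel axis theorem gives I = 0.1526 + (0.596)(0.915)² = 0.65158 kg m^2.
Point mass: I_cm = 0; centre at d = 0.612 m, so the parallel axis theorem gives I = 0 + (0.686)(0.612)² = 0.25694 kg m^2.
Total I = 5.5156 + 0.94356 + 0.65158 + 0.25694 = 7.3677 kg m^2.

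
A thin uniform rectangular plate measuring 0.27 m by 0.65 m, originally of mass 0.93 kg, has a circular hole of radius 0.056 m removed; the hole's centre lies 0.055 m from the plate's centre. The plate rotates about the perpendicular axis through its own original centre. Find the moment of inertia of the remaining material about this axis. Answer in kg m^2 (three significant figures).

0.0382

Unpierced body about its centre: I₀ = (1/12)M(a²+b²) = (1/12)(0.93)[(0.27)² + (0.65)²] = 0.038394 kg m^2.
The removed disk has mass m = M·πr²/(ab) = (0.93)·π(0.056)²/(0.27·0.65) = 0.052207 kg (same uniform areal density).
Its moment of inertia about the rotation axis (parallel-axis theorem): I_hole = (1/2)mr² + md² = (1/2)(0.052207)(0.056)² + (0.052207)(0.055)² = 0.00023979 kg m^2.
Treating the hole as negative mass, I = I₀ − I_hole = 0.038394 − 0.00023979 = 0.038154 kg m^2.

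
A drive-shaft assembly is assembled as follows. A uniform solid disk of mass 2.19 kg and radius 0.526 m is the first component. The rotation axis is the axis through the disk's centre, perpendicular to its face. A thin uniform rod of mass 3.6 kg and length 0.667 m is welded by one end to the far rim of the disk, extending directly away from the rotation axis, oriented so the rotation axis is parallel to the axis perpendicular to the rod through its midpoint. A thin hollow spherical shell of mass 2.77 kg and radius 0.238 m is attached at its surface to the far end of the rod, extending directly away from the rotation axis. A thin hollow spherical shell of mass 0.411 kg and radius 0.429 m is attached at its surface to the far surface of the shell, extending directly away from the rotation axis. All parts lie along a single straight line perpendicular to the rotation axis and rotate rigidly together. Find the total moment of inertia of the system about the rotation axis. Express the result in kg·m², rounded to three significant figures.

10.7

Solid disk: I_cm = (1/2)MR² = (1/2)(2.19)(0.526)² = 0.30296 kg·m²; axis through the centre, so I = 0.30296 kg·m².
Thin rod: I_cm = (1/12)ML² = (1/12)(3.6)(0.667)² = 0.13347 kg·m²; centre at d = 0.526 + 0.3335 = 0.8595 m, so the parallel axis theorem gives I = 0.13347 + (3.6)(0.8595)² = 2.7929 kg·m².
Spherical shell: I_cm = (2/3)MR² = (2/3)(2.77)(0.238)² = 0.1046 kg·m²; centre at d = 0.526 + 0.3335 + 0.3335 + 0.238 = 1.431 m, so the parallel axis theorem gives I = 0.1046 + (2.77)(1.431)² = 5.7769 kg·m².
Spherical shell: I_cm = (2/3)MR² = (2/3)(0.411)(0.429)² = 0.050427 kg·m²; centre at d = 0.526 + 0.3335 + 0.3335 + 0.238 + 0.238 + 0.429 = 2.098 m, so the parallel axis theorem gives I = 0.050427 + (0.411)(2.098)² = 1.8595 kg·m².
Total I = 0.30296 + 2.7929 + 5.7769 + 1.8595 = 10.732 kg·m².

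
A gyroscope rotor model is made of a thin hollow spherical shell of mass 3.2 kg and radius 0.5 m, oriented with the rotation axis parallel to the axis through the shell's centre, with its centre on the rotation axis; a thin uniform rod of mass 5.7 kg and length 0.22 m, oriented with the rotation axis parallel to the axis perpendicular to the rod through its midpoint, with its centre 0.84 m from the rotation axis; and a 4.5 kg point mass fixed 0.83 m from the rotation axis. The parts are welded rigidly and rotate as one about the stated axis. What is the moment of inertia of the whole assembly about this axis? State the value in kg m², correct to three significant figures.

Spherical shell: I_cm = (2/3)MR² = (2/3)(3.2)(0.5)² = 0.53333 kg m²; axis through the centre, so I = 0.53333 kg m².
Thin rod: I_cm = (1/12)ML² = (1/12)(5.7)(0.22)² = 0.02299 kg m²; centre at d = 0.84 m, so the parallel axis theorem gives I = 0.02299 + (5.7)(0.84)² = 4.0449 kg m².
Point mass: I_cm = 0; centre at d = 0.83 m, so the parallel axis theorem gives I = 0 + (4.5)(0.83)² = 3.1 kg m².
Total I = 0.53333 + 4.0449 + 3.1 = 7.6783 kg m².

7.68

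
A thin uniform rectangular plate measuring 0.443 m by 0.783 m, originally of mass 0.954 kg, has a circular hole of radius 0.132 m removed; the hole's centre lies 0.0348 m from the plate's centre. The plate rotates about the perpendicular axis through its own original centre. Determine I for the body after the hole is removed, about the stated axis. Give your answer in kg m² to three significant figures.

Unpierced body about its centre: I₀ = (1/12)M(a²+b²) = (1/12)(0.954)[(0.443)² + (0.783)²] = 0.064342 kg m².
The removed disk has mass m = M·πr²/(ab) = (0.954)·π(0.132)²/(0.443·0.783) = 0.15055 kg (same uniform areal density).
Its moment of inertia about the rotation axis (parallel-axis theorem): I_hole = (1/2)mr² + md² = (1/2)(0.15055)(0.132)² + (0.15055)(0.0348)² = 0.0014939 kg m².
Treating the hole as negative mass, I = I₀ − I_hole = 0.064342 − 0.0014939 = 0.062848 kg m².

0.0628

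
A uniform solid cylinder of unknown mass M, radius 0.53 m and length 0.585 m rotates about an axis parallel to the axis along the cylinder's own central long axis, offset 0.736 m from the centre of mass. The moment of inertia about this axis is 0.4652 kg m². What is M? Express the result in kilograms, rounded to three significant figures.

0.682

I = I_cm + Md² = (1/2)MR² + Md² = M·[0.5·(0.53)² + (0.736)²] = M·0.68215.
So M = 0.4652 / 0.68215 = 0.68197 kg.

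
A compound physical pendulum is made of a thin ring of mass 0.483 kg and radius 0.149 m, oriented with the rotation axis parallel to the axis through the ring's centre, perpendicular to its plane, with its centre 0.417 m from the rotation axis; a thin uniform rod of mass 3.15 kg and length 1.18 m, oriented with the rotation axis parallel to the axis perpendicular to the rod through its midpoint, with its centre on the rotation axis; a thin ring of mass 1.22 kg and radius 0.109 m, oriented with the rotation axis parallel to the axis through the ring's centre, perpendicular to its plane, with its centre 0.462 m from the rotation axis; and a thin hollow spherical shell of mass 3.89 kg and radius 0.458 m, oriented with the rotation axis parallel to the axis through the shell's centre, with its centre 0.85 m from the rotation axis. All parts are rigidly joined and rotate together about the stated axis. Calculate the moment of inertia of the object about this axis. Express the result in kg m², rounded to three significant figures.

Thin ring: I_cm = MR² = (0.483)(0.149)² = 0.010723 kg m²; centre at d = 0.417 m, so I = I_cm + Md² gives I = 0.010723 + (0.483)(0.417)² = 0.094711 kg m².
Thin rod: I_cm = (1/12)ML² = (1/12)(3.15)(1.18)² = 0.3655 kg m²; axis through the centre, so I = 0.3655 kg m².
Thin ring: I_cm = MR² = (1.22)(0.109)² = 0.014495 kg m²; centre at d = 0.462 m, so I = I_cm + Md² gives I = 0.014495 + (1.22)(0.462)² = 0.2749 kg m².
Spherical shell: I_cm = (2/3)MR² = (2/3)(3.89)(0.458)² = 0.54399 kg m²; centre at d = 0.85 m, so I = I_cm + Md² gives I = 0.54399 + (3.89)(0.85)² = 3.3545 kg m².
Total I = 0.094711 + 0.3655 + 0.2749 + 3.3545 = 4.0896 kg m².

4.09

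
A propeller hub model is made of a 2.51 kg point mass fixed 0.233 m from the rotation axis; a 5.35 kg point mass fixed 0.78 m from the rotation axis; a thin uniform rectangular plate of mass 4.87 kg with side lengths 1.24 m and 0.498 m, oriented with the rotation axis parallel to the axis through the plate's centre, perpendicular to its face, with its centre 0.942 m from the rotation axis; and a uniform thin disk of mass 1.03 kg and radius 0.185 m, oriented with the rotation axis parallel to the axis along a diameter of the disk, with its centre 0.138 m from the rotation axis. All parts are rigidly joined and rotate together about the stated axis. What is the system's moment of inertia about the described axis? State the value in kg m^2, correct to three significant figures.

Point mass: I_cm = 0; centre at d = 0.233 m, so the parallel axis theorem gives I = 0 + (2.51)(0.233)² = 0.13627 kg m^2.
Point mass: I_cm = 0; centre at d = 0.78 m, so the parallel axis theorem gives I = 0 + (5.35)(0.78)² = 3.2549 kg m^2.
Rectangular plate: I_cm = (1/12)M(a²+b²) = (1/12)(4.87)[(1.24)² + (0.498)²] = 0.72466 kg m^2; centre at d = 0.942 m, so the parallel axis theorem gives I = 0.72466 + (4.87)(0.942)² = 5.0461 kg m^2.
Thin disk: I_cm = (1/4)MR² = (1/4)(1.03)(0.185)² = 0.0088129 kg m^2; centre at d = 0.138 m, so the parallel axis theorem gives I = 0.0088129 + (1.03)(0.138)² = 0.028428 kg m^2.
Total I = 0.13627 + 3.2549 + 5.0461 + 0.028428 = 8.4658 kg m^2.

8.47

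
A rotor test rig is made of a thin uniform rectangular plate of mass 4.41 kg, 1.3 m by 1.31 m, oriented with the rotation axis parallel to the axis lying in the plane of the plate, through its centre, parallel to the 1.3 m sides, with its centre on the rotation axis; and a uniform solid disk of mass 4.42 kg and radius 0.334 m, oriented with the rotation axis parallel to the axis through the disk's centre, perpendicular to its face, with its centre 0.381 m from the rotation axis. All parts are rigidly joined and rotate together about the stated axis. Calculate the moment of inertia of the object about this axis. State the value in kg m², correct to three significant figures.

1.52

Rectangular plate: I_cm = (1/12)Mb² = (1/12)(4.41)(1.31)² = 0.63067 kg m²; axis through the centre, so I = 0.63067 kg m².
Solid disk: I_cm = (1/2)MR² = (1/2)(4.42)(0.334)² = 0.24654 kg m²; centre at d = 0.381 m, so the parallel axis theorem gives I = 0.24654 + (4.42)(0.381)² = 0.88815 kg m².
Total I = 0.63067 + 0.88815 = 1.5188 kg m².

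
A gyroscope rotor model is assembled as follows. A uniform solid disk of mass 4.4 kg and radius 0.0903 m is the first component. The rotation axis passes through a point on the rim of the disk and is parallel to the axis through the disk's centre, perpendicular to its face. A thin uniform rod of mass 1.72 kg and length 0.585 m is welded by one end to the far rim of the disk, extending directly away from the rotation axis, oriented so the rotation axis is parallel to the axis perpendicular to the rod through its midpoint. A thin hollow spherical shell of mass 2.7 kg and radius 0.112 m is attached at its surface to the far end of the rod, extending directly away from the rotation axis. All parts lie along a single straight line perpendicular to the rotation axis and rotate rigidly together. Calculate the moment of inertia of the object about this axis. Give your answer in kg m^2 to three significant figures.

Solid disk: I_cm = (1/2)MR² = (1/2)(4.4)(0.0903)² = 0.017939 kg m^2; centre at d = 0.0903 m, so the parallel axis theorem gives I = 0.017939 + (4.4)(0.0903)² = 0.053817 kg m^2.
Thin rod: I_cm = (1/12)ML² = (1/12)(1.72)(0.585)² = 0.049052 kg m^2; centre at d = 0.0903 + 0.0903 + 0.2925 = 0.4731 m, so the parallel axis theorem gives I = 0.049052 + (1.72)(0.4731)² = 0.43403 kg m^2.
Spherical shell: I_cm = (2/3)MR² = (2/3)(2.7)(0.112)² = 0.022579 kg m^2; centre at d = 0.0903 + 0.0903 + 0.2925 + 0.2925 + 0.112 = 0.8776 m, so the parallel axis theorem gives I = 0.022579 + (2.7)(0.8776)² = 2.1021 kg m^2.
Total I = 0.053817 + 0.43403 + 2.1021 = 2.5899 kg m^2.

2.59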